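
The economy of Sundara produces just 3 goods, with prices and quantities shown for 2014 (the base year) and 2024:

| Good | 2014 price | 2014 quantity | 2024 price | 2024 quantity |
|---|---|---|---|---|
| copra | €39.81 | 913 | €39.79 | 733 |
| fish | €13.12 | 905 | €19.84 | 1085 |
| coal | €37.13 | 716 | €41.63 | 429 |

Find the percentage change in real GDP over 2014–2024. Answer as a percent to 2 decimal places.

Real GDP 2014 = Nominal GDP 2014 = 39.81·913 + 13.12·905 + 37.13·716 = 74805.21.
Real GDP 2024 (at 2014 prices) = 39.81·733 + 13.12·1085 + 37.13·429 = 59344.70.
Real growth = 59344.70/74805.21 − 1 = -0.2067.

-20.67%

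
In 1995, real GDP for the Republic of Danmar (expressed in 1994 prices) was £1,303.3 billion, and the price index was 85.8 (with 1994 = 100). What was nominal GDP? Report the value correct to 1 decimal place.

Nominal GDP = Real × (price index/100) = 1303.3 × 0.858 = 1118.23.

£1,118.2 billion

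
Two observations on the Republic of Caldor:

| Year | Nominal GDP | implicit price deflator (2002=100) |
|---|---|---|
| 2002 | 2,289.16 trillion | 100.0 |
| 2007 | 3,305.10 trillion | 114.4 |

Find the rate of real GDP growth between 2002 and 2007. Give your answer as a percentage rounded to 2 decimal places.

26.21%

Deflate each year: 2002 → 2289.16/1.000 = 2289.16; 2007 → 3305.10/1.144 = 2889.07.
So real GDP changed by 2889.07/2289.16 − 1 = 0.2621, i.e. 26.21%.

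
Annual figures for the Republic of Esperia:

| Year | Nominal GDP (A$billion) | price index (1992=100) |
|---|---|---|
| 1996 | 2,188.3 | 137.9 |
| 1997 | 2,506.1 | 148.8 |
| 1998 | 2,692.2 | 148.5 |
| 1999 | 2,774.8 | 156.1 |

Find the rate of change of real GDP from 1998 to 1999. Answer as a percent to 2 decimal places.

Real GDP 1998 = 2692.2/1.485 = 1812.93.
Real GDP 1999 = 2774.8/1.561 = 1777.58.
Change = 1777.58/1812.93 − 1 = -0.0195.

-1.95%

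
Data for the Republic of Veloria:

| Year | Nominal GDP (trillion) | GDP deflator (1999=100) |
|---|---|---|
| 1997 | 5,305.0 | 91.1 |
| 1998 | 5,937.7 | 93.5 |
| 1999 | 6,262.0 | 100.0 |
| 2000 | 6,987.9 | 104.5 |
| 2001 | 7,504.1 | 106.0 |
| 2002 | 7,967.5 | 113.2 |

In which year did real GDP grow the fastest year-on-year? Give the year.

1998

1998: real = 5937.7/0.935 = 6350.48; growth vs 1997 (5823.27) = 9.05%.
1999: real = 6262.0/1.000 = 6262.00; growth vs 1998 (6350.48) = -1.39%.
2000: real = 6987.9/1.045 = 6686.99; growth vs 1999 (6262.00) = 6.79%.
2001: real = 7504.1/1.060 = 7079.34; growth vs 2000 (6686.99) = 5.87%.
2002: real = 7967.5/1.132 = 7038.43; growth vs 2001 (7079.34) = -0.58%.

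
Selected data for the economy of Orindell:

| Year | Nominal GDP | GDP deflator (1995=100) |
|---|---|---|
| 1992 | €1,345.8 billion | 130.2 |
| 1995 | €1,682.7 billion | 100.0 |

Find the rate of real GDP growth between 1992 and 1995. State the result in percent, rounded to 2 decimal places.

Real GDP 1992 = 1345.8 / 1.302 = 1033.64.
Real GDP 1995 = 1682.7 / 1.000 = 1682.70.
Real growth = 1682.70 / 1033.64 − 1 = 0.6279.

62.79%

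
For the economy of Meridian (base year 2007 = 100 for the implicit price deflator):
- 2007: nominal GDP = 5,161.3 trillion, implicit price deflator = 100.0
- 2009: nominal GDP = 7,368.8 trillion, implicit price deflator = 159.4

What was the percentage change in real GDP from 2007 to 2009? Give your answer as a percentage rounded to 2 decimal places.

Deflate each year: 2007 → 5161.3/1.000 = 5161.30; 2009 → 7368.8/1.594 = 4622.84.
So real GDP changed by 4622.84/5161.30 − 1 = -0.1043, i.e. -10.43%.

-10.43%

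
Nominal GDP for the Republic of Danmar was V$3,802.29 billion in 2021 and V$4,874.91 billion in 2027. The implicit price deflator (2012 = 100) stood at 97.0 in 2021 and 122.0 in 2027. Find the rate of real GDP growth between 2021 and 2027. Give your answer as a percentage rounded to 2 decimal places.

1.94%

Real GDP 2021 = 3802.29 / 0.970 = 3919.89.
Real GDP 2027 = 4874.91 / 1.220 = 3995.83.
Real growth = 3995.83 / 3919.89 − 1 = 0.0194.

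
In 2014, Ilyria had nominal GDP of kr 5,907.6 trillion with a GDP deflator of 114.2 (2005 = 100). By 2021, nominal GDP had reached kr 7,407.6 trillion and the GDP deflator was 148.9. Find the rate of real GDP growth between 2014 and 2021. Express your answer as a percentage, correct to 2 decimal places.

Real GDP 2014 = 5907.6 / 1.142 = 5173.03.
Real GDP 2021 = 7407.6 / 1.489 = 4974.88.
Real growth = 4974.88 / 5173.03 − 1 = -0.0383.

-3.83%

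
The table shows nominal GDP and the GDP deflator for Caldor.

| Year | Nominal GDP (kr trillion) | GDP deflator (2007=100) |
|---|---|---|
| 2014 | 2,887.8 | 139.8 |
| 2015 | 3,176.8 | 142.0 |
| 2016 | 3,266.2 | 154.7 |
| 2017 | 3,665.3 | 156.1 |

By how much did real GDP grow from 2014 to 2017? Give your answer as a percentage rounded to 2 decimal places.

13.67%

Real GDP 2014 = 2887.8/1.398 = 2065.67.
Real GDP 2017 = 3665.3/1.561 = 2348.05.
Change = 2348.05/2065.67 − 1 = 0.1367.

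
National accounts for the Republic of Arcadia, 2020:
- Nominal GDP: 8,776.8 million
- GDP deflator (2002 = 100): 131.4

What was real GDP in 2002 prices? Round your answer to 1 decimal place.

Real GDP = Nominal / (GDP deflator/100) = 8776.8 / 1.314 = 6679.45.

6,679.5 million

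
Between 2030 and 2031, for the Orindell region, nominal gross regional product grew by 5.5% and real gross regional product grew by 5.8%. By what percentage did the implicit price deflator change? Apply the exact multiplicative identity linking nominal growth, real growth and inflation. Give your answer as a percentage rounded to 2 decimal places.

(1 + g_nom) = (1 + g_real)(1 + π), so π = 1.0550 / 1.0580 − 1 = -0.00284.

-0.28%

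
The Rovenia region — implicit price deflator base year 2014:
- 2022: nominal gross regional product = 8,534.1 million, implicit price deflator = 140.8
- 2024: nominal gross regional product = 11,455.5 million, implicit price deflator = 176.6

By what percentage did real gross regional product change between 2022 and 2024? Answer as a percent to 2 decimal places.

7.02%

Deflate each year: 2022 → 8534.1/1.408 = 6061.15; 2024 → 11455.5/1.766 = 6486.69.
So real gross regional product changed by 6486.69/6061.15 − 1 = 0.0702, i.e. 7.02%.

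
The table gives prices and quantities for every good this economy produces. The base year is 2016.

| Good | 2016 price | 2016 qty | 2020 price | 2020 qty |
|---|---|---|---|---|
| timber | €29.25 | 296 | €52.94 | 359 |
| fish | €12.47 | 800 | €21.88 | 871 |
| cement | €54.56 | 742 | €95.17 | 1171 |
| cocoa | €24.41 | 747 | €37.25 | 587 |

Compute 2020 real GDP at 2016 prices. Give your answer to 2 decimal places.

Real GDP 2020 = Σ (p_2016 × q_2020) = 29.25·359 + 12.47·871 + 54.56·1171 + 24.41·587 = 99580.55.

€99580.55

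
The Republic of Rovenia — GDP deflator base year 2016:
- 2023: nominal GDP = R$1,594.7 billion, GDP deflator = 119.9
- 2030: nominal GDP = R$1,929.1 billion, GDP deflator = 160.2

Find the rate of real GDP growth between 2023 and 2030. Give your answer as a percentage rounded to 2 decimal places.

Deflate each year: 2023 → 1594.7/1.199 = 1330.03; 2030 → 1929.1/1.602 = 1204.18.
So real GDP changed by 1204.18/1330.03 − 1 = -0.0946, i.e. -9.46%.

-9.46%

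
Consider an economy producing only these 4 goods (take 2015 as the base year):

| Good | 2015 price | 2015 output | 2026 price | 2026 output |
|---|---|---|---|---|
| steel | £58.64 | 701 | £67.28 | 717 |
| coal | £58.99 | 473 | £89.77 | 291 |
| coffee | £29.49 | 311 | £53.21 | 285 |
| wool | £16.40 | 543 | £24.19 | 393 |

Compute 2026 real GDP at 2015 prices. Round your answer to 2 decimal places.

£74060.82

Real GDP 2026 = Σ (p_2015 × q_2026) = 58.64·717 + 58.99·291 + 29.49·285 + 16.40·393 = 74060.82.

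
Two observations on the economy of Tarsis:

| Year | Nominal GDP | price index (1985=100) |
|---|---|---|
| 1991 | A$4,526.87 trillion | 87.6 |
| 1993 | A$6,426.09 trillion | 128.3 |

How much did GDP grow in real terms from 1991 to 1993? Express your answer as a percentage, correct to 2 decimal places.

-3.08%

Real GDP 1991 = 4526.87 / 0.876 = 5167.66.
Real GDP 1993 = 6426.09 / 1.283 = 5008.64.
Real growth = 5008.64 / 5167.66 − 1 = -0.0308.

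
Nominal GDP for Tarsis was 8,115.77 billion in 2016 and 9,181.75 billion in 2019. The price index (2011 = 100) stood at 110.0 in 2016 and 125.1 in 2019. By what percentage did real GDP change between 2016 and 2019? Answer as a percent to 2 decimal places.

Real GDP 2016 = 8115.77 / 1.100 = 7377.97.
Real GDP 2019 = 9181.75 / 1.251 = 7339.53.
Real growth = 7339.53 / 7377.97 − 1 = -0.0052.

-0.52%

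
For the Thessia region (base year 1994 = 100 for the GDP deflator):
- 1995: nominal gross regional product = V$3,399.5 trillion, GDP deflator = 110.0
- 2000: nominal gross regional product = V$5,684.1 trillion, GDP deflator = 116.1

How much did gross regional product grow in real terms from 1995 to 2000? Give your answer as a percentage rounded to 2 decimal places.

58.42%

Deflate each year: 1995 → 3399.5/1.100 = 3090.45; 2000 → 5684.1/1.161 = 4895.87.
So real gross regional product changed by 4895.87/3090.45 − 1 = 0.5842, i.e. 58.42%.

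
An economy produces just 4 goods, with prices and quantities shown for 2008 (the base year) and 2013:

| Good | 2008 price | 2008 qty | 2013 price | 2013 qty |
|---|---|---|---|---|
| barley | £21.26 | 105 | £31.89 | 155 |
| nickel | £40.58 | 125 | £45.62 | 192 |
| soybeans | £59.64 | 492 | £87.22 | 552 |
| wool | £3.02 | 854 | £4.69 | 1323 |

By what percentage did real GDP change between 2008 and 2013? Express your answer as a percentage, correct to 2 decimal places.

Real GDP 2008 = Nominal GDP 2008 = 21.26·105 + 40.58·125 + 59.64·492 + 3.02·854 = 39226.76.
Real GDP 2013 (at 2008 prices) = 21.26·155 + 40.58·192 + 59.64·552 + 3.02·1323 = 48003.40.
Real growth = 48003.40/39226.76 − 1 = 0.2237.

22.37%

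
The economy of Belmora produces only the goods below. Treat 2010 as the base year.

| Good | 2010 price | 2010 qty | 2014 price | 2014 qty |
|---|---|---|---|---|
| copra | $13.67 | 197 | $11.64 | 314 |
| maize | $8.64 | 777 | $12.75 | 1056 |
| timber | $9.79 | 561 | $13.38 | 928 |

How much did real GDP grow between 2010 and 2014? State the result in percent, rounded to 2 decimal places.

51.03%

Real GDP 2010 = Nominal GDP 2010 = 13.67·197 + 8.64·777 + 9.79·561 = 14898.46.
Real GDP 2014 (at 2010 prices) = 13.67·314 + 8.64·1056 + 9.79·928 = 22501.34.
Real growth = 22501.34/14898.46 − 1 = 0.5103.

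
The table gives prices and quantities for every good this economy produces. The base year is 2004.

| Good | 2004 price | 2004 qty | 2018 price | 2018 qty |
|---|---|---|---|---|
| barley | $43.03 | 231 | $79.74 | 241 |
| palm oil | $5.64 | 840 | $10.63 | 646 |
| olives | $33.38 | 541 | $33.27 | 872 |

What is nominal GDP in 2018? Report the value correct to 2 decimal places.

$55095.76

Nominal GDP 2018 = Σ (p_2018 × q_2018) = 79.74·241 + 10.63·646 + 33.27·872 = 55095.76.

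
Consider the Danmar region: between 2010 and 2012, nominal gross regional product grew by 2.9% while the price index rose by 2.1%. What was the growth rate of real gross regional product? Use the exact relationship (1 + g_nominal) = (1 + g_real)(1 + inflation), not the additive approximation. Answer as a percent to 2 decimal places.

0.78%

(1 + g_nom) = (1 + g_real)(1 + π), so g_real = 1.0290 / 1.0210 − 1 = 0.00784.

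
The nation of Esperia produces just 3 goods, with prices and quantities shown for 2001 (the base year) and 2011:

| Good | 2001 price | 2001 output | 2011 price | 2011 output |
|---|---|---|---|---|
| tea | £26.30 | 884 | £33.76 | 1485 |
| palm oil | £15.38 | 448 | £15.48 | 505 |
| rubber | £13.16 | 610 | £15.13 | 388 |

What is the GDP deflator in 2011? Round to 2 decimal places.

122.90

Nominal GDP 2011 = 33.76·1485 + 15.48·505 + 15.13·388 = 63821.44.
Real GDP 2011 (at 2001 prices) = 26.30·1485 + 15.38·505 + 13.16·388 = 51928.48.
Deflator = Nominal/Real × 100 = 63821.44/51928.48 × 100 = 122.903.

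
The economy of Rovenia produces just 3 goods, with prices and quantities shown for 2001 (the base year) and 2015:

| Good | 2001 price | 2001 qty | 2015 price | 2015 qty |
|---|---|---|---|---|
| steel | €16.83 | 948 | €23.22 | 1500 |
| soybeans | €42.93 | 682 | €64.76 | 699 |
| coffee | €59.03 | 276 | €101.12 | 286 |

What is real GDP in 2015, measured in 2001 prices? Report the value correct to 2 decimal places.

Real GDP 2015 = Σ (p_2001 × q_2015) = 16.83·1500 + 42.93·699 + 59.03·286 = 72135.65.

€72135.65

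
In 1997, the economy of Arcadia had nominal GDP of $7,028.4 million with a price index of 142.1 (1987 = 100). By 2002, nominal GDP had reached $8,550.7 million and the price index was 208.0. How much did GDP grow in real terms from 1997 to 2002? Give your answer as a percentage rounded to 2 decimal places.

Real GDP 1997 = 7028.4 / 1.421 = 4946.09.
Real GDP 2002 = 8550.7 / 2.080 = 4110.91.
Real growth = 4110.91 / 4946.09 − 1 = -0.1689.

-16.89%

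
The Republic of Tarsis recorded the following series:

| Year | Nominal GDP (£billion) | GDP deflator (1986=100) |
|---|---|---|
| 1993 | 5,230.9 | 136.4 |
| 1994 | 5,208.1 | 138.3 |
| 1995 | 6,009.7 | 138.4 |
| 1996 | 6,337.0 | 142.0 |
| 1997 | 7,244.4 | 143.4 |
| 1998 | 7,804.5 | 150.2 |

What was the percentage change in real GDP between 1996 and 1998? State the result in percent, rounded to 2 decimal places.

16.43%

Real GDP 1996 = 6337.0/1.420 = 4462.68.
Real GDP 1998 = 7804.5/1.502 = 5196.07.
Change = 5196.07/4462.68 − 1 = 0.1643.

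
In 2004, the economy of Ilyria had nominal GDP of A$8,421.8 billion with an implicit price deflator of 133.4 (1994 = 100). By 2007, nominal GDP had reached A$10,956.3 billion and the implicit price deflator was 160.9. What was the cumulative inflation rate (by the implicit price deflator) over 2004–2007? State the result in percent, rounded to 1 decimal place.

20.6%

Price-level change = 160.9 / 133.4 − 1 = 0.2061.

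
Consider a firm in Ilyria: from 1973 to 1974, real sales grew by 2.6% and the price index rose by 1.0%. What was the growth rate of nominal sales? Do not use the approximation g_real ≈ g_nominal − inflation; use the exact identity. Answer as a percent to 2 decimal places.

3.63%

(1 + g_nom) = (1 + g_real)(1 + π) = 1.0260 × 1.0100 = 1.03626.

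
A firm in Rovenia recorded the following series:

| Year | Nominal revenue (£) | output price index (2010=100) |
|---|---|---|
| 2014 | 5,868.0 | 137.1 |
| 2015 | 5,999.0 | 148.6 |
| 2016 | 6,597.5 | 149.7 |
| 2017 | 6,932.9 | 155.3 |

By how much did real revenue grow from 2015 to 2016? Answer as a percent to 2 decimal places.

9.17%

Real revenue 2015 = 5999.0/1.486 = 4037.01.
Real revenue 2016 = 6597.5/1.497 = 4407.15.
Change = 4407.15/4037.01 − 1 = 0.0917.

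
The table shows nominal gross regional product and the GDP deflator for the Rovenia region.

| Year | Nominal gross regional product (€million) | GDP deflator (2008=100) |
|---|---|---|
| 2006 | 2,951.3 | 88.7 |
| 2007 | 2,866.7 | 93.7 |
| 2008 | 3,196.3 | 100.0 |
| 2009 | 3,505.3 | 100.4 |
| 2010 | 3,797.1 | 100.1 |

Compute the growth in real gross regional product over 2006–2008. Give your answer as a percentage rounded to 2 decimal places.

Real gross regional product 2006 = 2951.3/0.887 = 3327.28.
Real gross regional product 2008 = 3196.3/1.000 = 3196.30.
Change = 3196.30/3327.28 − 1 = -0.0394.

-3.94%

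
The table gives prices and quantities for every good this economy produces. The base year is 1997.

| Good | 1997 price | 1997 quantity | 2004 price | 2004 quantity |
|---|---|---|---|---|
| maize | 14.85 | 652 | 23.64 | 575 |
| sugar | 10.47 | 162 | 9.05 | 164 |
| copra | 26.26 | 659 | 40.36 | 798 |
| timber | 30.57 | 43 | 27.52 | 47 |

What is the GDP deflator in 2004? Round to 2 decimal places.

148.79

Nominal GDP 2004 = 23.64·575 + 9.05·164 + 40.36·798 + 27.52·47 = 48577.92.
Real GDP 2004 (at 1997 prices) = 14.85·575 + 10.47·164 + 26.26·798 + 30.57·47 = 32648.10.
Deflator = Nominal/Real × 100 = 48577.92/32648.10 × 100 = 148.792.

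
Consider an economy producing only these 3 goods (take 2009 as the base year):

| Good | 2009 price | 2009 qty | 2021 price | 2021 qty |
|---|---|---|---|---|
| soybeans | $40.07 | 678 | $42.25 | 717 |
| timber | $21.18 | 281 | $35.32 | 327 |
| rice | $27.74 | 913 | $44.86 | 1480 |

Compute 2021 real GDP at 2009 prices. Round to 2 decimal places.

$76711.25

Real GDP 2021 = Σ (p_2009 × q_2021) = 40.07·717 + 21.18·327 + 27.74·1480 = 76711.25.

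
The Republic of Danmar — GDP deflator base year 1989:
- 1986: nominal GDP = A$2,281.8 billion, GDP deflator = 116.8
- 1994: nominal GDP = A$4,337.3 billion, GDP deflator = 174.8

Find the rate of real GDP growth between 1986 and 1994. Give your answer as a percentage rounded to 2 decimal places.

Deflate each year: 1986 → 2281.8/1.168 = 1953.60; 1994 → 4337.3/1.748 = 2481.29.
So real GDP changed by 2481.29/1953.60 − 1 = 0.2701, i.e. 27.01%.

27.01%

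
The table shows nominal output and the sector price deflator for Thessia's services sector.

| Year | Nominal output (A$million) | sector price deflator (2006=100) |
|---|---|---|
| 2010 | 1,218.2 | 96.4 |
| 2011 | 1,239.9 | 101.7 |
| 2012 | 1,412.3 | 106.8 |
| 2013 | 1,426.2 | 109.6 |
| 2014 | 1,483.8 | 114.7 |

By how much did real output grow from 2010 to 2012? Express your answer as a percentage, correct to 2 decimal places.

Real output 2010 = 1218.2/0.964 = 1263.69.
Real output 2012 = 1412.3/1.068 = 1322.38.
Change = 1322.38/1263.69 − 1 = 0.0464.

4.64%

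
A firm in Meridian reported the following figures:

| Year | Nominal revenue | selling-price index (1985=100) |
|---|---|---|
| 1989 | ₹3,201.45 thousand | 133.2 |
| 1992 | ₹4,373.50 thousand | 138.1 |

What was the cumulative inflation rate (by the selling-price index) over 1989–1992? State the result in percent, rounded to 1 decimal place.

Price-level change = 138.1 / 133.2 − 1 = 0.0368.

3.7%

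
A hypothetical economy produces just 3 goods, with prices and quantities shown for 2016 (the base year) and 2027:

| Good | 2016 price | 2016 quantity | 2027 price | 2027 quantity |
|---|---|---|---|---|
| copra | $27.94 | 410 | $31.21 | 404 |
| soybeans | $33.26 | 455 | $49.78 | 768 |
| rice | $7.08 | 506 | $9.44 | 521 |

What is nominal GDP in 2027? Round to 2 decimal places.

Nominal GDP 2027 = Σ (p_2027 × q_2027) = 31.21·404 + 49.78·768 + 9.44·521 = 55758.12.

$55758.12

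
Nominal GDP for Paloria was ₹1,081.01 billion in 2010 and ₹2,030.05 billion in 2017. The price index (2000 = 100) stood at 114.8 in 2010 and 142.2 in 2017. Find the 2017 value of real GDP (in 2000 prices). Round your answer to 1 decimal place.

Real GDP = Nominal / (price index/100) = 2030.05 / 1.422 = 1427.60.

₹1,427.6 billion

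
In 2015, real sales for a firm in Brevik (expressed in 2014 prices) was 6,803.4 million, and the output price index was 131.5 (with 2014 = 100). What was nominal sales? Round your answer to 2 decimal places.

Nominal sales = Real × (output price index/100) = 6803.4 × 1.315 = 8946.47.

8,946.47 million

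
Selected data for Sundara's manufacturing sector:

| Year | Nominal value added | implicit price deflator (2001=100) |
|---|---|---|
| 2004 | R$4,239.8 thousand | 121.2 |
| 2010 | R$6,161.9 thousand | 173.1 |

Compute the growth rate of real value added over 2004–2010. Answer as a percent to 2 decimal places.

1.76%

Real value added 2004 = 4239.8 / 1.212 = 3498.18.
Real value added 2010 = 6161.9 / 1.731 = 3559.73.
Real growth = 3559.73 / 3498.18 − 1 = 0.0176.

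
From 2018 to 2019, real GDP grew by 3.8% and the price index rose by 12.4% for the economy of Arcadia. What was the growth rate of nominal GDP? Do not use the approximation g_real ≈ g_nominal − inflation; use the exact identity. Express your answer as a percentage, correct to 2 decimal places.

16.67%

(1 + g_nom) = (1 + g_real)(1 + π) = 1.0380 × 1.1240 = 1.16671.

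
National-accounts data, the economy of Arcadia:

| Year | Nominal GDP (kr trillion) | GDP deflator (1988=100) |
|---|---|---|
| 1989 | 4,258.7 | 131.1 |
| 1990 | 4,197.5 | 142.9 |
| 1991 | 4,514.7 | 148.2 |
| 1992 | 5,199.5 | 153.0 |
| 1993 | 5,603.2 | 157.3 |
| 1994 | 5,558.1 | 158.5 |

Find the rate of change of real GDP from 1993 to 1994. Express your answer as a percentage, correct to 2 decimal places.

Real GDP 1993 = 5603.2/1.573 = 3562.11.
Real GDP 1994 = 5558.1/1.585 = 3506.69.
Change = 3506.69/3562.11 − 1 = -0.0156.

-1.56%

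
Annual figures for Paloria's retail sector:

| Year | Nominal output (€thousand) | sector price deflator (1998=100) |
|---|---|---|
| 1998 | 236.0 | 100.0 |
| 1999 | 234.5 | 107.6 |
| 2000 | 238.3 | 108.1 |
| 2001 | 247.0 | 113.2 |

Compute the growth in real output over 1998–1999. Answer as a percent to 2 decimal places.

-7.65%

Real output 1998 = 236.0/1.000 = 236.00.
Real output 1999 = 234.5/1.076 = 217.94.
Change = 217.94/236.00 − 1 = -0.0765.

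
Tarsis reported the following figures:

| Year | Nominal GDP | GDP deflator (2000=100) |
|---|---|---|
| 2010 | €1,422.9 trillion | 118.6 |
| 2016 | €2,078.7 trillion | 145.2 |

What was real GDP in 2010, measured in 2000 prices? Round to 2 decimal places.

€1,199.75 trillion

Real GDP = Nominal / (GDP deflator/100) = 1422.9 / 1.186 = 1199.75.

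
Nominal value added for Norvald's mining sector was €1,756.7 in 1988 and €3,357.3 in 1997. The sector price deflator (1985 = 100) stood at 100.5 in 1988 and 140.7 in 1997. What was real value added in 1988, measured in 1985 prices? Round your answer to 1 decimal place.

€1,748.0

Real value added = Nominal / (sector price deflator/100) = 1756.7 / 1.005 = 1747.96.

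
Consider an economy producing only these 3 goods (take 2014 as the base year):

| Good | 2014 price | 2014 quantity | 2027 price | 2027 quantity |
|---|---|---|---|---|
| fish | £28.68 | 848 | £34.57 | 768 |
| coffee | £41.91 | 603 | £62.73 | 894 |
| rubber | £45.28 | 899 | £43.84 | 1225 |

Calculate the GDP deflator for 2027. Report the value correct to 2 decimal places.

118.59

Nominal GDP 2027 = 34.57·768 + 62.73·894 + 43.84·1225 = 136334.38.
Real GDP 2027 (at 2014 prices) = 28.68·768 + 41.91·894 + 45.28·1225 = 114961.78.
Deflator = Nominal/Real × 100 = 136334.38/114961.78 × 100 = 118.591.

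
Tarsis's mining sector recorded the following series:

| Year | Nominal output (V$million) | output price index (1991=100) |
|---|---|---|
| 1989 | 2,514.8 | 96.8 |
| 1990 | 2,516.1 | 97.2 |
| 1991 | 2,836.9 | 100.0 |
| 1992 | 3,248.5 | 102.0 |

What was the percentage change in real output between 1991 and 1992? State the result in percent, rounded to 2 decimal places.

Real output 1991 = 2836.9/1.000 = 2836.90.
Real output 1992 = 3248.5/1.020 = 3184.80.
Change = 3184.80/2836.90 − 1 = 0.1226.

12.26%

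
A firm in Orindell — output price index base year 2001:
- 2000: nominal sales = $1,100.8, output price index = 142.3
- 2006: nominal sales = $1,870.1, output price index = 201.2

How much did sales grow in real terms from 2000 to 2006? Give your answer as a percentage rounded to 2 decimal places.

20.15%

Real sales 2000 = 1100.8 / 1.423 = 773.58.
Real sales 2006 = 1870.1 / 2.012 = 929.47.
Real growth = 929.47 / 773.58 − 1 = 0.2015.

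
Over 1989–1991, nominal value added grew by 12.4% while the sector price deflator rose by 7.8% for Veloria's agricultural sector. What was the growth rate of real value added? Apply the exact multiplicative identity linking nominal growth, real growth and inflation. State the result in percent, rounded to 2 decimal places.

(1 + g_nom) = (1 + g_real)(1 + π), so g_real = 1.1240 / 1.0780 − 1 = 0.04267.

4.27%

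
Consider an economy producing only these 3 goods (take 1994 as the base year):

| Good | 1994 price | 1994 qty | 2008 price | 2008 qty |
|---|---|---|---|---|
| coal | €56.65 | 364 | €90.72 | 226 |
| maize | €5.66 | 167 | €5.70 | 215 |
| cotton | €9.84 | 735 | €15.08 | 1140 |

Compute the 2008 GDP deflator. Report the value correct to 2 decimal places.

Nominal GDP 2008 = 90.72·226 + 5.70·215 + 15.08·1140 = 38919.42.
Real GDP 2008 (at 1994 prices) = 56.65·226 + 5.66·215 + 9.84·1140 = 25237.40.
Deflator = Nominal/Real × 100 = 38919.42/25237.40 × 100 = 154.213.

154.21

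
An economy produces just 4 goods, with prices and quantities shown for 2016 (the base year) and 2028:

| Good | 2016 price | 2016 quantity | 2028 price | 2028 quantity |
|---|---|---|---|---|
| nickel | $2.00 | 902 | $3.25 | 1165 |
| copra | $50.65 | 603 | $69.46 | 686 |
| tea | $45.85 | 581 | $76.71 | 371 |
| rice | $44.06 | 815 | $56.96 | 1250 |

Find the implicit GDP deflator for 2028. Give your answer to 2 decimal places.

Nominal GDP 2028 = 3.25·1165 + 69.46·686 + 76.71·371 + 56.96·1250 = 151095.22.
Real GDP 2028 (at 2016 prices) = 2.00·1165 + 50.65·686 + 45.85·371 + 44.06·1250 = 109161.25.
Deflator = Nominal/Real × 100 = 151095.22/109161.25 × 100 = 138.415.

138.41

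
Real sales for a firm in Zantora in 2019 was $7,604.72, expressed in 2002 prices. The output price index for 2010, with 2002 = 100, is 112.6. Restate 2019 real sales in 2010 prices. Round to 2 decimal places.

$8,562.91

Real sales in 2010 prices = Real sales in 2002 prices × (P_2010/P_2002) = 7604.72 × 1.126 = 8562.91.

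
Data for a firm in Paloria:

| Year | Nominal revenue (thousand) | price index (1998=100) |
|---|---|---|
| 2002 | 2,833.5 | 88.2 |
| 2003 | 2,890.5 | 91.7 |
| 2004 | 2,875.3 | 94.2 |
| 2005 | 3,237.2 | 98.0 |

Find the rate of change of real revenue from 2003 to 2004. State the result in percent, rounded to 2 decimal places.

-3.17%

Real revenue 2003 = 2890.5/0.917 = 3152.13.
Real revenue 2004 = 2875.3/0.942 = 3052.34.
Change = 3052.34/3152.13 − 1 = -0.0317.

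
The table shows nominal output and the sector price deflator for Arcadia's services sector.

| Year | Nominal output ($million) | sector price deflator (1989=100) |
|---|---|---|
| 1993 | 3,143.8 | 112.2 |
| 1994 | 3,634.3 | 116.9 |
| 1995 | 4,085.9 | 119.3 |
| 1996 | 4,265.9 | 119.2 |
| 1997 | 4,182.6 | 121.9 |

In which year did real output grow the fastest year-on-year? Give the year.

1994

1994: real = 3634.3/1.169 = 3108.90; growth vs 1993 (2801.96) = 10.95%.
1995: real = 4085.9/1.193 = 3424.90; growth vs 1994 (3108.90) = 10.16%.
1996: real = 4265.9/1.192 = 3578.78; growth vs 1995 (3424.90) = 4.49%.
1997: real = 4182.6/1.219 = 3431.17; growth vs 1996 (3578.78) = -4.12%.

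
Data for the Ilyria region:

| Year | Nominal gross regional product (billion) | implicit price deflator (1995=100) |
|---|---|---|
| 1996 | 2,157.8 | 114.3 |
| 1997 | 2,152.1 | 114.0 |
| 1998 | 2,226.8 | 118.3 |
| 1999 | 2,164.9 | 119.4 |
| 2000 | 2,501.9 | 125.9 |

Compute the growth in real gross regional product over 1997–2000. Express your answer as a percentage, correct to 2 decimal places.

5.27%

Real gross regional product 1997 = 2152.1/1.140 = 1887.81.
Real gross regional product 2000 = 2501.9/1.259 = 1987.21.
Change = 1987.21/1887.81 − 1 = 0.0527.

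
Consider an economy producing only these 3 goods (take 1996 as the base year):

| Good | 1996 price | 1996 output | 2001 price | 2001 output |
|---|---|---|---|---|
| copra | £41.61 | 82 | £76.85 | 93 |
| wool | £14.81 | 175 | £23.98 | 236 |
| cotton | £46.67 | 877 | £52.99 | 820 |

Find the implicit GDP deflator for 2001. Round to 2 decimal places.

123.28

Nominal GDP 2001 = 76.85·93 + 23.98·236 + 52.99·820 = 56258.13.
Real GDP 2001 (at 1996 prices) = 41.61·93 + 14.81·236 + 46.67·820 = 45634.29.
Deflator = Nominal/Real × 100 = 56258.13/45634.29 × 100 = 123.280.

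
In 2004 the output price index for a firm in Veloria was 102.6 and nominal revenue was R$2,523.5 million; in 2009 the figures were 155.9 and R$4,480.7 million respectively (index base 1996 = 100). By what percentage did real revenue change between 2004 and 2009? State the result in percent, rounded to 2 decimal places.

16.85%

Real revenue 2004 = 2523.5 / 1.026 = 2459.55.
Real revenue 2009 = 4480.7 / 1.559 = 2874.09.
Real growth = 2874.09 / 2459.55 − 1 = 0.1685.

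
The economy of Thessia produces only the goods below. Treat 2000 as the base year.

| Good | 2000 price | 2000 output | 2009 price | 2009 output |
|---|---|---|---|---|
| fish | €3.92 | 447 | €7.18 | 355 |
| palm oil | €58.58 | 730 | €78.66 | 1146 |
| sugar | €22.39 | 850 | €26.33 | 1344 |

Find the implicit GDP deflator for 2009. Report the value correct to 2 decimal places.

Nominal GDP 2009 = 7.18·355 + 78.66·1146 + 26.33·1344 = 128080.78.
Real GDP 2009 (at 2000 prices) = 3.92·355 + 58.58·1146 + 22.39·1344 = 98616.44.
Deflator = Nominal/Real × 100 = 128080.78/98616.44 × 100 = 129.878.

129.88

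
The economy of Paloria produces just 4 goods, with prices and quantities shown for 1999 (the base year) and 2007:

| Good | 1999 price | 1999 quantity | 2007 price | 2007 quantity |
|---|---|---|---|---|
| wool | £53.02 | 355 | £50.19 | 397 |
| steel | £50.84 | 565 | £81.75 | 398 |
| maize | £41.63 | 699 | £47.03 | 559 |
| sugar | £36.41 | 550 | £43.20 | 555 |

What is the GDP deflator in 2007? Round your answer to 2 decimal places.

121.20

Nominal GDP 2007 = 50.19·397 + 81.75·398 + 47.03·559 + 43.20·555 = 102727.70.
Real GDP 2007 (at 1999 prices) = 53.02·397 + 50.84·398 + 41.63·559 + 36.41·555 = 84761.98.
Deflator = Nominal/Real × 100 = 102727.70/84761.98 × 100 = 121.195.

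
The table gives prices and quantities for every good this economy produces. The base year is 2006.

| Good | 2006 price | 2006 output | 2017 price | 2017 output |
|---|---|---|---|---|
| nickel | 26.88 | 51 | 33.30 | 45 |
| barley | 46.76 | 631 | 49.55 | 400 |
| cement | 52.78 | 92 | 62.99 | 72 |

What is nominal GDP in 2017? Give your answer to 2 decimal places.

25853.78

Nominal GDP 2017 = Σ (p_2017 × q_2017) = 33.30·45 + 49.55·400 + 62.99·72 = 25853.78.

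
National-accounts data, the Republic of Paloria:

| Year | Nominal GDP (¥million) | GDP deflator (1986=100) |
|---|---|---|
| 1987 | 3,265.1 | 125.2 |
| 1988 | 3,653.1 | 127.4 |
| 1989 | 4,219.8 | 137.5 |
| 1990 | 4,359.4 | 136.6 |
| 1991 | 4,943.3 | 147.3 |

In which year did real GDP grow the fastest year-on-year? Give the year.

1988

1988: real = 3653.1/1.274 = 2867.43; growth vs 1987 (2607.91) = 9.95%.
1989: real = 4219.8/1.375 = 3068.95; growth vs 1988 (2867.43) = 7.03%.
1990: real = 4359.4/1.366 = 3191.36; growth vs 1989 (3068.95) = 3.99%.
1991: real = 4943.3/1.473 = 3355.94; growth vs 1990 (3191.36) = 5.16%.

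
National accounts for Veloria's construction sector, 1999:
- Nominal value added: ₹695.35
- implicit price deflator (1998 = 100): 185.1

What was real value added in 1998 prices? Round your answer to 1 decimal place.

Real value added = Nominal / (implicit price deflator/100) = 695.35 / 1.851 = 375.66.

₹375.7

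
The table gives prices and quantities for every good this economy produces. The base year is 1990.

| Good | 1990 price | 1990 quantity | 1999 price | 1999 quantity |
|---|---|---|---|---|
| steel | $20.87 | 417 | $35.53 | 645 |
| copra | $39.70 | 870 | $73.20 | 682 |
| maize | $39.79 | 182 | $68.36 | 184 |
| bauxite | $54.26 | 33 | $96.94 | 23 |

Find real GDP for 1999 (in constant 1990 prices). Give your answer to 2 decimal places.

Real GDP 1999 = Σ (p_1990 × q_1999) = 20.87·645 + 39.70·682 + 39.79·184 + 54.26·23 = 49105.89.

$49105.89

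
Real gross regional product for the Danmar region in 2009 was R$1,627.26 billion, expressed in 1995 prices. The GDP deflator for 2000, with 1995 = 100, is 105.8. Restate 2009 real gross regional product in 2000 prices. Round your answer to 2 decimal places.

R$1,721.64 billion

Real gross regional product in 2000 prices = Real gross regional product in 1995 prices × (P_2000/P_1995) = 1627.26 × 1.058 = 1721.64.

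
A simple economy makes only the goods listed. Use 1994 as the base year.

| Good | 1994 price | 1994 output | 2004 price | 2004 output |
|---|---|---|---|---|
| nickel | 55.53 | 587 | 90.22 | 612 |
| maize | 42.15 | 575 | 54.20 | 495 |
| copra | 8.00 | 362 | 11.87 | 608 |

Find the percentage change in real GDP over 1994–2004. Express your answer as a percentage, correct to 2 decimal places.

Real GDP 1994 = Nominal GDP 1994 = 55.53·587 + 42.15·575 + 8.00·362 = 59728.36.
Real GDP 2004 (at 1994 prices) = 55.53·612 + 42.15·495 + 8.00·608 = 59712.61.
Real growth = 59712.61/59728.36 − 1 = -0.0003.

-0.03%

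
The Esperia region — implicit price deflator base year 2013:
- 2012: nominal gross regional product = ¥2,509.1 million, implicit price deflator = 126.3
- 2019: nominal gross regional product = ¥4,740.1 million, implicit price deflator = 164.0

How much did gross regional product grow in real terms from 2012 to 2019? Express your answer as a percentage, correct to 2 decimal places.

Real gross regional product 2012 = 2509.1 / 1.263 = 1986.62.
Real gross regional product 2019 = 4740.1 / 1.640 = 2890.30.
Real growth = 2890.30 / 1986.62 − 1 = 0.4549.

45.49%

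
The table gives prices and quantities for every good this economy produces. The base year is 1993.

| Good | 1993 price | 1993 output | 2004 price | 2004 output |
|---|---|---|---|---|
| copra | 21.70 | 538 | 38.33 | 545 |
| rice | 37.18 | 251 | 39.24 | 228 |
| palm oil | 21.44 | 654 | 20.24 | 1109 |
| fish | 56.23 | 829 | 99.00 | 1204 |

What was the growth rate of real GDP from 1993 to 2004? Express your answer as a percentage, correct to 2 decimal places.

36.91%

Real GDP 1993 = Nominal GDP 1993 = 21.70·538 + 37.18·251 + 21.44·654 + 56.23·829 = 81643.21.
Real GDP 2004 (at 1993 prices) = 21.70·545 + 37.18·228 + 21.44·1109 + 56.23·1204 = 111781.42.
Real growth = 111781.42/81643.21 − 1 = 0.3691.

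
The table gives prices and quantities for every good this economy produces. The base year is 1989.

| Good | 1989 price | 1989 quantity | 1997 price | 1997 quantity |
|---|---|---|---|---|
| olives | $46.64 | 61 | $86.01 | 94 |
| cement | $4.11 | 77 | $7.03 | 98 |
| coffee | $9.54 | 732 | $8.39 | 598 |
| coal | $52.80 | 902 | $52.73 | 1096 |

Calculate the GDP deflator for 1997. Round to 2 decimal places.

Nominal GDP 1997 = 86.01·94 + 7.03·98 + 8.39·598 + 52.73·1096 = 71583.18.
Real GDP 1997 (at 1989 prices) = 46.64·94 + 4.11·98 + 9.54·598 + 52.80·1096 = 68360.66.
Deflator = Nominal/Real × 100 = 71583.18/68360.66 × 100 = 104.714.

104.71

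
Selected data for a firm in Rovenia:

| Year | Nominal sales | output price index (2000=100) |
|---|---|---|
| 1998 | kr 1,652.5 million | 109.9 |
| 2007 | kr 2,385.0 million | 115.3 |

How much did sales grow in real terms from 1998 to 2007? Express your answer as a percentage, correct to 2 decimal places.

37.57%

Real sales 1998 = 1652.5 / 1.099 = 1503.64.
Real sales 2007 = 2385.0 / 1.153 = 2068.52.
Real growth = 2068.52 / 1503.64 − 1 = 0.3757.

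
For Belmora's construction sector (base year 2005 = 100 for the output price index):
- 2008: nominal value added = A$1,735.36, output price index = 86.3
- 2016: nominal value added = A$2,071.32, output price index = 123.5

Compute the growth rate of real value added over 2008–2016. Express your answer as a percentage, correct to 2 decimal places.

-16.59%

Real value added 2008 = 1735.36 / 0.863 = 2010.85.
Real value added 2016 = 2071.32 / 1.235 = 1677.18.
Real growth = 1677.18 / 2010.85 − 1 = -0.1659.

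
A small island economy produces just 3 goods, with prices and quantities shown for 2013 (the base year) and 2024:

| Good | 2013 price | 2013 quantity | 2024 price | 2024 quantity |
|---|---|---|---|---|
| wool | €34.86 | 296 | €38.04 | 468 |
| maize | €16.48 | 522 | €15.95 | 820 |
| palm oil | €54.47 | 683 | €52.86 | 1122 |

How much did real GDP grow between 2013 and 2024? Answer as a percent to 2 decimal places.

Real GDP 2013 = Nominal GDP 2013 = 34.86·296 + 16.48·522 + 54.47·683 = 56124.13.
Real GDP 2024 (at 2013 prices) = 34.86·468 + 16.48·820 + 54.47·1122 = 90943.42.
Real growth = 90943.42/56124.13 − 1 = 0.6204.

62.04%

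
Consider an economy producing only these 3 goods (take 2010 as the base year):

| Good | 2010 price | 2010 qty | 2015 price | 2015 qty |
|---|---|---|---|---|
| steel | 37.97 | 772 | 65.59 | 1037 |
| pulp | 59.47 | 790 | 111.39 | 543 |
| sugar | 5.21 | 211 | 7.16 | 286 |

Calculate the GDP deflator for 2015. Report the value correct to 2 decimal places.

178.45

Nominal GDP 2015 = 65.59·1037 + 111.39·543 + 7.16·286 = 130549.36.
Real GDP 2015 (at 2010 prices) = 37.97·1037 + 59.47·543 + 5.21·286 = 73157.16.
Deflator = Nominal/Real × 100 = 130549.36/73157.16 × 100 = 178.451.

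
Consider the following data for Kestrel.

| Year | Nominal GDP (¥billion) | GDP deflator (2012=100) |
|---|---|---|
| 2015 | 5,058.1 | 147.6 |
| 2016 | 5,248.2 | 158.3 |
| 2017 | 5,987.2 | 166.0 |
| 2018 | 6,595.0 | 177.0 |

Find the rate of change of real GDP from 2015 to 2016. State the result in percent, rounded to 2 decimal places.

-3.26%

Real GDP 2015 = 5058.1/1.476 = 3426.90.
Real GDP 2016 = 5248.2/1.583 = 3315.35.
Change = 3315.35/3426.90 − 1 = -0.0326.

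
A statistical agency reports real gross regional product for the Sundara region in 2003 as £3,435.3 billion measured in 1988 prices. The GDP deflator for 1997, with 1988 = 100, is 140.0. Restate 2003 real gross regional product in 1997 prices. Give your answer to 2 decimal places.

£4,809.42 billion

Real gross regional product in 1997 prices = Real gross regional product in 1988 prices × (P_1997/P_1988) = 3435.3 × 1.400 = 4809.42.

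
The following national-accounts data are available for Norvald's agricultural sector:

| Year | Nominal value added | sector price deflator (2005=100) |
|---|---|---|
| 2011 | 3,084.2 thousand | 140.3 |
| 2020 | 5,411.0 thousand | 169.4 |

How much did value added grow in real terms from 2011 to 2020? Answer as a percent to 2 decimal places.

45.30%

Deflate each year: 2011 → 3084.2/1.403 = 2198.29; 2020 → 5411.0/1.694 = 3194.21.
So real value added changed by 3194.21/2198.29 − 1 = 0.4530, i.e. 45.30%.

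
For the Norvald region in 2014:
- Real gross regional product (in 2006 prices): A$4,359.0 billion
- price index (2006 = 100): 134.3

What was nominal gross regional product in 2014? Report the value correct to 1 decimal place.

Nominal gross regional product = Real × (price index/100) = 4359.0 × 1.343 = 5854.14.

A$5,854.1 billion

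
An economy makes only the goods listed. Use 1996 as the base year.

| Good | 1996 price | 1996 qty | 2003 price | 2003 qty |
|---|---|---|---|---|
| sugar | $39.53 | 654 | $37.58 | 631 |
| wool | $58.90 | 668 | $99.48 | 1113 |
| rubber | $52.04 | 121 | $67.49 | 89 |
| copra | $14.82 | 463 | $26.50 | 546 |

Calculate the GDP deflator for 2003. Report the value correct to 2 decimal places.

Nominal GDP 2003 = 37.58·631 + 99.48·1113 + 67.49·89 + 26.50·546 = 154909.83.
Real GDP 2003 (at 1996 prices) = 39.53·631 + 58.90·1113 + 52.04·89 + 14.82·546 = 103222.41.
Deflator = Nominal/Real × 100 = 154909.83/103222.41 × 100 = 150.074.

150.07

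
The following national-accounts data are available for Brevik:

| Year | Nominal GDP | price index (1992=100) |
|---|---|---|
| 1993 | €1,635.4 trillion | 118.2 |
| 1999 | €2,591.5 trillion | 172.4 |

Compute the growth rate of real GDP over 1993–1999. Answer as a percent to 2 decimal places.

8.64%

Deflate each year: 1993 → 1635.4/1.182 = 1383.59; 1999 → 2591.5/1.724 = 1503.19.
So real GDP changed by 1503.19/1383.59 − 1 = 0.0864, i.e. 8.64%.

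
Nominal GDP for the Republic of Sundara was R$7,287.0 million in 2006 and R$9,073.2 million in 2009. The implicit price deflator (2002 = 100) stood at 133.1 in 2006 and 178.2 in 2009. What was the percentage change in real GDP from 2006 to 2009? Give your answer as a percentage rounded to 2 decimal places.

-7.00%

Deflate each year: 2006 → 7287.0/1.331 = 5474.83; 2009 → 9073.2/1.782 = 5091.58.
So real GDP changed by 5091.58/5474.83 − 1 = -0.0700, i.e. -7.00%.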